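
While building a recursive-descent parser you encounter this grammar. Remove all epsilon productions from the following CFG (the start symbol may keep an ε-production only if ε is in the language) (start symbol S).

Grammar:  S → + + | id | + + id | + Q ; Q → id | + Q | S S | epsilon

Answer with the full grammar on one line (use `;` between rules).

S → + + | id | + + id | + Q | +; Q → id | + Q | + | S S

Nullable set = {Q}.
ε ∉ L(G), so no ε-production is kept.
Add the nullable-subset variants: S → + Q gives + Q | +. Q → + Q gives + Q | +.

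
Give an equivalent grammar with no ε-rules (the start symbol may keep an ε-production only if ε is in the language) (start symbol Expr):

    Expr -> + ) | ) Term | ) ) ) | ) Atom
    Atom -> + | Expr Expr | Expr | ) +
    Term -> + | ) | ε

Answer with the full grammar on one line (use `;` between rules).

Expr -> + ) | ) Term | ) | ) ) ) | ) Atom; Atom -> + | Expr Expr | Expr | ) +; Term -> + | )

The nullable symbols are {Term}.
ε ∉ L(G), so no ε-production is kept.
Add the nullable-subset variants: Expr → ) Term gives ) Term | ).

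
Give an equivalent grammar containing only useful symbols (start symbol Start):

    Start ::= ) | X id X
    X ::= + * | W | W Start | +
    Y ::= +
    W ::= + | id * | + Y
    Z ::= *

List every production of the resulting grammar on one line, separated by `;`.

Generating nonterminals: {Start, W, X, Y, Z}.
Reachable from Start after that: {Start, W, X, Y}.
Removed useless symbols: {Z} and every production mentioning them.

Start ::= ) | X id X; X ::= + * | W | W Start | +; Y ::= +; W ::= + | id * | + Y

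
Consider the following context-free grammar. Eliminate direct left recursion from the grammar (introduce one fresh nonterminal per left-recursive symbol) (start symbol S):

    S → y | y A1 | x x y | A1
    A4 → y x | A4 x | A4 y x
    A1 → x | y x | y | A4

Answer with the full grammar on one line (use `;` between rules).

S → y | y A1 | x x y | A1; A4 → y x A4'; A1 → x | y x | y | A4; A4' → x A4' | y x A4' | ε

Left recursion appears on A4.
For A4: α = {x, y x}, β = {y x}. Rewrite as A4 → β A4' and A4' → α A4' | ε.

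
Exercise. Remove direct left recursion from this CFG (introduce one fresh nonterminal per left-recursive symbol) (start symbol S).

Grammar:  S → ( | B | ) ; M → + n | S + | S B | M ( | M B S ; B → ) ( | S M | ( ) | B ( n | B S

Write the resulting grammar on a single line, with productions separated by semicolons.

S → ( | B | ); M → + n M' | S + M' | S B M'; B → ) ( B' | S M B' | ( ) B'; M' → ( M' | B S M' | ε; B' → ( n B' | S B' | ε

M, B are directly left-recursive.
For M: α = {(, B S}, β = {+ n, S +, S B}. Rewrite as M → β M' and M' → α M' | ε.
For B: α = {( n, S}, β = {) (, S M, ( )}. Rewrite as B → β B' and B' → α B' | ε.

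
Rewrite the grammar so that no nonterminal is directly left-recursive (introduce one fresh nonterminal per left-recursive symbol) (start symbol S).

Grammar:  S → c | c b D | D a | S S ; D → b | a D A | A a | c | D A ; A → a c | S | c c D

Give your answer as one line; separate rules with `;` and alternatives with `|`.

S → c S' | c b D S' | D a S'; D → b D' | a D A D' | A a D' | c D'; A → a c | S | c c D; S' → S S' | epsilon; D' → A D' | epsilon

Directly left-recursive nonterminals: S, D.
For S: α = {S}, β = {c, c b D, D a}. Rewrite as S → β S' and S' → α S' | ε.
For D: α = {A}, β = {b, a D A, A a, c}. Rewrite as D → β D' and D' → α D' | ε.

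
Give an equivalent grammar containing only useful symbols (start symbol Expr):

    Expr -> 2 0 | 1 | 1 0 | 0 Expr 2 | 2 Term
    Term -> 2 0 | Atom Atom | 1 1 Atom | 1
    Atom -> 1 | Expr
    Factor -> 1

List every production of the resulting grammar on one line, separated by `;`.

Generating nonterminals: {Atom, Expr, Factor, Term}.
Reachable from Expr after that: {Atom, Expr, Term}.
Removed useless symbols: {Factor} and every production mentioning them.

Expr -> 2 0 | 1 | 1 0 | 0 Expr 2 | 2 Term; Term -> 2 0 | Atom Atom | 1 1 Atom | 1; Atom -> 1 | Expr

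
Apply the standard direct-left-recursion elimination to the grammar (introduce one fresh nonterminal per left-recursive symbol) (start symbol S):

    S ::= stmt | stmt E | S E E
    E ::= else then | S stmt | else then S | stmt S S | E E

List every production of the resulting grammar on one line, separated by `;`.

Directly left-recursive nonterminals: S, E.
For S: α = {E E}, β = {stmt, stmt E}. Rewrite as S → β S' and S' → α S' | ε.
For E: α = {E}, β = {else then, S stmt, else then S, stmt S S}. Rewrite as E → β E' and E' → α E' | ε.

S ::= stmt S' | stmt E S'; E ::= else then E' | S stmt E' | else then S E' | stmt S S E'; S' ::= E E S' | ε; E' ::= E E' | ε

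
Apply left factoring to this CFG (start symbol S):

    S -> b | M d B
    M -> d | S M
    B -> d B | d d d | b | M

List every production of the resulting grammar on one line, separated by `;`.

B has alternatives sharing prefix 'd': factor to B → d B' with B' → B | d d.

S -> b | M d B; M -> d | S M; B -> b | M | d B'; B' -> B | d d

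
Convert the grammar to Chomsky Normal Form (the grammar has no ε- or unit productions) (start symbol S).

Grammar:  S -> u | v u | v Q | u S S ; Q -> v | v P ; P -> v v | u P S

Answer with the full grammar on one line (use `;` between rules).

Introduce a nonterminal for each terminal appearing in a rule of length ≥ 2: X1 → v, X2 → u.
Binarize each right-hand side of length ≥ 3 by chaining fresh nonterminals (Y1, Y2, …): affected rules were S → X2 S S; P → X2 P S.

S -> u | X1 X2 | X1 Q | X2 Y1; Q -> v | X1 P; P -> X1 X1 | X2 Y2; X1 -> v; X2 -> u; Y1 -> S S; Y2 -> P S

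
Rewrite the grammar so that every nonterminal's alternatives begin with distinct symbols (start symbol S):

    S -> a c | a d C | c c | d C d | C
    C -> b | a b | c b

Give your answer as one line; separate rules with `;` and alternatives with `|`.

S has alternatives sharing prefix 'a': factor to S → a S' with S' → c | d C.

S -> c c | d C d | C | a S'; C -> b | a b | c b; S' -> c | d C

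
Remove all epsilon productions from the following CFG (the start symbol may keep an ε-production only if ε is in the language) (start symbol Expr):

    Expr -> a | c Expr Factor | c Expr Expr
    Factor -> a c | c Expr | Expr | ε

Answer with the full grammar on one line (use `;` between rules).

Nullable nonterminals: {Factor}.
ε ∉ L(G), so no ε-production is kept.
For each production, add variants omitting each subset of nullable occurrences: Expr → c Expr Factor gives c Expr Factor | c Expr.

Expr -> a | c Expr Factor | c Expr | c Expr Expr; Factor -> a c | c Expr | Expr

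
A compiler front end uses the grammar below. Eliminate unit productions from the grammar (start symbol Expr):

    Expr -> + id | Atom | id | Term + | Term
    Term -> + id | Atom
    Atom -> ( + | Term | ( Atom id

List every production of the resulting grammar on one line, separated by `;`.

Unit pairs: Atom ⇒* {Term}; Expr ⇒* {Atom, Term}; Term ⇒* {Atom}.
For each unit pair (A, B), copy every non-unit production of B to A, then drop all unit productions.

Expr -> + id | ( + | ( Atom id | id | Term +; Term -> + id | ( + | ( Atom id; Atom -> + id | ( + | ( Atom id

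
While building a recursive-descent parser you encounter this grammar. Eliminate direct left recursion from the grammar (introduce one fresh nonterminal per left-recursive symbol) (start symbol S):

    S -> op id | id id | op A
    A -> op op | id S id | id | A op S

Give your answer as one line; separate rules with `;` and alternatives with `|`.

Left recursion appears on A.
For A: α = {op S}, β = {op op, id S id, id}. Rewrite as A → β A' and A' → α A' | ε.

S -> op id | id id | op A; A -> op op A' | id S id A' | id A'; A' -> op S A' | ε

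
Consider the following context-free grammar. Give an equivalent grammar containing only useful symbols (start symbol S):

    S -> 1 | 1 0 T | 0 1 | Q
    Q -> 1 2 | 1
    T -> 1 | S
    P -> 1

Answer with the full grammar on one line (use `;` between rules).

S -> 1 | 1 0 T | 0 1 | Q; Q -> 1 2 | 1; T -> 1 | S

Generating nonterminals: {P, Q, S, T}.
Reachable from S after that: {Q, S, T}.
Removed useless symbols: {P} and every production mentioning them.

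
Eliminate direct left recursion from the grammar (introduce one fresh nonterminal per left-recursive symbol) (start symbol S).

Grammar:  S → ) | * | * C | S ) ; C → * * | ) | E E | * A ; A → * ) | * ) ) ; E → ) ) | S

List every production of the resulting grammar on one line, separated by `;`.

S → ) S' | * S' | * C S'; C → * * | ) | E E | * A; A → * ) | * ) ); E → ) ) | S; S' → ) S' | ε

Left recursion appears on S.
For S: α = {)}, β = {), *, * C}. Rewrite as S → β S' and S' → α S' | ε.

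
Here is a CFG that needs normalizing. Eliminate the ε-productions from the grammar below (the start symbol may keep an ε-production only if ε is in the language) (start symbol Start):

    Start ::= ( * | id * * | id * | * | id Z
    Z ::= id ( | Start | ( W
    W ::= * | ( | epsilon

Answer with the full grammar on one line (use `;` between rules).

Start ::= ( * | id * * | id * | * | id Z; Z ::= id ( | Start | ( W | (; W ::= * | (

Nullable nonterminals: {W}.
ε ∉ L(G), so no ε-production is kept.
Add the nullable-subset variants: Z → ( W gives ( W | (.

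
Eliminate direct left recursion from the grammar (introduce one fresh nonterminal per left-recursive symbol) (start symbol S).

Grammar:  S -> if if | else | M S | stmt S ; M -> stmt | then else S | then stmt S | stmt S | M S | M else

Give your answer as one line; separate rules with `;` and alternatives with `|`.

S -> if if | else | M S | stmt S; M -> stmt M' | then else S M' | then stmt S M' | stmt S M'; M' -> S M' | else M' | epsilon

M is directly left-recursive.
For M: α = {S, else}, β = {stmt, then else S, then stmt S, stmt S}. Rewrite as M → β M' and M' → α M' | ε.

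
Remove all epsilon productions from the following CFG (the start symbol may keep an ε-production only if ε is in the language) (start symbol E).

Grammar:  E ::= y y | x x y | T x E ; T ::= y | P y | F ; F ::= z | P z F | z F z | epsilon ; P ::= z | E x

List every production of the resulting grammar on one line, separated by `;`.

E ::= y y | x x y | T x E | x E; T ::= y | P y | F; F ::= z | P z F | P z | z F z | z z; P ::= z | E x

Nullable set = {F, T}.
ε ∉ L(G), so no ε-production is kept.
Expand every rule over subsets of its nullable positions: E → T x E gives T x E | x E. F → P z F gives P z F | P z. F → z F z gives z F z | z z.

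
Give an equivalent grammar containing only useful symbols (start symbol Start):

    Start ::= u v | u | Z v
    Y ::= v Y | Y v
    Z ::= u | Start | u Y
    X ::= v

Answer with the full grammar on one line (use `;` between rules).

Generating nonterminals: {Start, X, Z}.
Reachable from Start after that: {Start, Z}.
Removed useless symbols: {X, Y} and every production mentioning them.

Start ::= u v | u | Z v; Z ::= u | Start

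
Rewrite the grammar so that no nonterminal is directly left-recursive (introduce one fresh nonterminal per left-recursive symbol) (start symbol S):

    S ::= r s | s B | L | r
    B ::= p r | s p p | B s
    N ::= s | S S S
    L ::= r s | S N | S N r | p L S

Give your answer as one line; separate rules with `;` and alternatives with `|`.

Left recursion appears on B.
For B: α = {s}, β = {p r, s p p}. Rewrite as B → β B' and B' → α B' | ε.

S ::= r s | s B | L | r; B ::= p r B' | s p p B'; N ::= s | S S S; L ::= r s | S N | S N r | p L S; B' ::= s B' | epsilon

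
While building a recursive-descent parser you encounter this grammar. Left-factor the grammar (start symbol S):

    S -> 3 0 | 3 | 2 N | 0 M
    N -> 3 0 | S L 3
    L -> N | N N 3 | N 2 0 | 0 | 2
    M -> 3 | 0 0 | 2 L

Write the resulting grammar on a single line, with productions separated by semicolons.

S has alternatives sharing prefix '3': factor to S → 3 S' with S' → 0 | ε.
L has alternatives sharing prefix 'N': factor to L → N L' with L' → ε | N 3 | 2 0.

S -> 2 N | 0 M | 3 S'; N -> 3 0 | S L 3; L -> 0 | 2 | N L'; M -> 3 | 0 0 | 2 L; S' -> 0 | ε; L' -> ε | N 3 | 2 0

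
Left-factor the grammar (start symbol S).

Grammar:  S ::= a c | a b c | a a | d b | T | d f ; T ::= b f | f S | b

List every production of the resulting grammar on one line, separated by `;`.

S ::= T | a S' | d S''; T ::= f S | b T'; S' ::= c | b c | a; S'' ::= b | f; T' ::= f | ε

S has alternatives sharing prefix 'a': factor to S → a S' with S' → c | b c | a.
S has alternatives sharing prefix 'd': factor to S → d S'' with S'' → b | f.
T has alternatives sharing prefix 'b': factor to T → b T' with T' → f | ε.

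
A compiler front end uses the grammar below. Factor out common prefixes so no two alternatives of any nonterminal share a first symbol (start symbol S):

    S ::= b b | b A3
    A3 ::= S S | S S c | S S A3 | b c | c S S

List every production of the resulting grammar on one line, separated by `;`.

S has alternatives sharing prefix 'b': factor to S → b S' with S' → b | A3.
A3 has alternatives sharing prefix 'S S': factor to A3 → S S A3' with A3' → ε | c | A3.

S ::= b S'; A3 ::= b c | c S S | S S A3'; S' ::= b | A3; A3' ::= ε | c | A3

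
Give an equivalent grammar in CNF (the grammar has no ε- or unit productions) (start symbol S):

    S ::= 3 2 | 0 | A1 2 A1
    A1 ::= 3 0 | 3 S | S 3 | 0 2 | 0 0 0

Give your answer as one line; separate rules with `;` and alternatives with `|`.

S ::= X1 X2 | 0 | A1 Y1; A1 ::= X1 X3 | X1 S | S X1 | X3 X2 | X3 Y2; X1 ::= 3; X2 ::= 2; X3 ::= 0; Y1 ::= X2 A1; Y2 ::= X3 X3

Introduce a nonterminal for each terminal appearing in a rule of length ≥ 2: X1 → 3, X2 → 2, X3 → 0.
Binarize each right-hand side of length ≥ 3 by chaining fresh nonterminals (Y1, Y2, …): affected rules were S → A1 X2 A1; A1 → X3 X3 X3.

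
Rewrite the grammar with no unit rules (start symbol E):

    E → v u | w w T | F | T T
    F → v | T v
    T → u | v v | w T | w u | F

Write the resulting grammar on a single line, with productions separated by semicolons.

E → v u | w w T | T T | v | T v; F → v | T v; T → v | T v | u | v v | w T | w u

Unit pairs: E ⇒* {F}; T ⇒* {F}.
Replace each nonterminal's rules with the union of the non-unit rules of every nonterminal it unit-derives.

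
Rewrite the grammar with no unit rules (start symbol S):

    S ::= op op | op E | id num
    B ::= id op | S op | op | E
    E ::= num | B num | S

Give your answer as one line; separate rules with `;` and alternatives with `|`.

S ::= op op | op E | id num; B ::= id op | S op | op | num | B num | op op | op E | id num; E ::= num | B num | op op | op E | id num

Unit pairs: B ⇒* {E, S}; E ⇒* {S}.
For each unit pair (A, B), copy every non-unit production of B to A, then drop all unit productions.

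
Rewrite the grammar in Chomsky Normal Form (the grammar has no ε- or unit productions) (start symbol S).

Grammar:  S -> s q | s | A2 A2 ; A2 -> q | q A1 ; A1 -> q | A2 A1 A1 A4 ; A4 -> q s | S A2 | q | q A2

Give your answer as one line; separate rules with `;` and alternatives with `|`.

Introduce a nonterminal for each terminal appearing in a rule of length ≥ 2: X1 → s, X2 → q.
Binarize each right-hand side of length ≥ 3 by chaining fresh nonterminals (Y1, Y2, …): affected rules were A1 → A2 A1 A1 A4.

S -> X1 X2 | s | A2 A2; A2 -> q | X2 A1; A1 -> q | A2 Y1; A4 -> X2 X1 | S A2 | q | X2 A2; X1 -> s; X2 -> q; Y1 -> A1 Y2; Y2 -> A1 A4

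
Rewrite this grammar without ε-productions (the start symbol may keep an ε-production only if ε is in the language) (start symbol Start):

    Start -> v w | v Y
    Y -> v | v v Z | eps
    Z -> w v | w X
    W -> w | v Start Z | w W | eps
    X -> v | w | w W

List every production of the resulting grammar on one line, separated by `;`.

Start -> v w | v Y | v; Y -> v | v v Z; Z -> w v | w X; W -> w | v Start Z | w W; X -> v | w | w W

The nullable symbols are {W, Y}.
ε ∉ L(G), so no ε-production is kept.
Expand every rule over subsets of its nullable positions: Start → v Y gives v Y | v.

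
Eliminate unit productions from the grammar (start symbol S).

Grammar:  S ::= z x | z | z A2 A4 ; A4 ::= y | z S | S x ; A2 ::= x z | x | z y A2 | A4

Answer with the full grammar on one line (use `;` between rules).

S ::= z x | z | z A2 A4; A4 ::= y | z S | S x; A2 ::= y | z S | S x | x z | x | z y A2

Unit pairs: A2 ⇒* {A4}.
Replace each nonterminal's rules with the union of the non-unit rules of every nonterminal it unit-derives.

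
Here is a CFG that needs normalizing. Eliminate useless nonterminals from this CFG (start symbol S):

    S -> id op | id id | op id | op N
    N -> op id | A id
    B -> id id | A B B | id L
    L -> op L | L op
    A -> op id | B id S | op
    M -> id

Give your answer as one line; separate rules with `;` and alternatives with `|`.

S -> id op | id id | op id | op N; N -> op id | A id; B -> id id | A B B; A -> op id | B id S | op

Generating nonterminals: {A, B, M, N, S}.
Reachable from S after that: {A, B, N, S}.
Removed useless symbols: {L, M} and every production mentioning them.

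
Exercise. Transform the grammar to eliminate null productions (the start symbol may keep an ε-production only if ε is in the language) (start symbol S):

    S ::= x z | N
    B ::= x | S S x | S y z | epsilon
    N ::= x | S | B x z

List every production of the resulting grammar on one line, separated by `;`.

Nullable set = {B}.
ε ∉ L(G), so no ε-production is kept.
Add the nullable-subset variants: N → B x z gives B x z | x z.

S ::= x z | N; B ::= x | S S x | S y z; N ::= x | S | B x z | x z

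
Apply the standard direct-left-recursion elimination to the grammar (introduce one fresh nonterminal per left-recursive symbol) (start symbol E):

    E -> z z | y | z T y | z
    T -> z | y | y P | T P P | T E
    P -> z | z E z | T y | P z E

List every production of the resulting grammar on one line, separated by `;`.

T, P are directly left-recursive.
For T: α = {P P, E}, β = {z, y, y P}. Rewrite as T → β T' and T' → α T' | ε.
For P: α = {z E}, β = {z, z E z, T y}. Rewrite as P → β P' and P' → α P' | ε.

E -> z z | y | z T y | z; T -> z T' | y T' | y P T'; P -> z P' | z E z P' | T y P'; T' -> P P T' | E T' | ε; P' -> z E P' | ε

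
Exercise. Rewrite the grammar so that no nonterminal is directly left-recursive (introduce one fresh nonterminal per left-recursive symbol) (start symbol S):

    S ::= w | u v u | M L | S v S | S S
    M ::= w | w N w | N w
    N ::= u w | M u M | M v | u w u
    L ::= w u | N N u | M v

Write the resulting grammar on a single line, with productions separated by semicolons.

S ::= w S' | u v u S' | M L S'; M ::= w | w N w | N w; N ::= u w | M u M | M v | u w u; L ::= w u | N N u | M v; S' ::= v S S' | S S' | ε

Directly left-recursive nonterminal: S.
For S: α = {v S, S}, β = {w, u v u, M L}. Rewrite as S → β S' and S' → α S' | ε.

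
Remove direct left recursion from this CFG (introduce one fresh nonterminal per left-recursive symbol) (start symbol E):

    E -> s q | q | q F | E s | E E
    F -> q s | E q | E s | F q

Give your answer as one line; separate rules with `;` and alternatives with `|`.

E -> s q E' | q E' | q F E'; F -> q s F' | E q F' | E s F'; E' -> s E' | E E' | ε; F' -> q F' | ε

E, F are directly left-recursive.
For E: α = {s, E}, β = {s q, q, q F}. Rewrite as E → β E' and E' → α E' | ε.
For F: α = {q}, β = {q s, E q, E s}. Rewrite as F → β F' and F' → α F' | ε.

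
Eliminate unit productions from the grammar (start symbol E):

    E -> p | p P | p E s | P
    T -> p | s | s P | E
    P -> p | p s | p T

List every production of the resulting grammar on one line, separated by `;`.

E -> p | p P | p E s | p s | p T; T -> p | p P | p E s | p s | p T | s | s P; P -> p | p s | p T

Unit pairs: E ⇒* {P}; T ⇒* {E, P}.
For each unit pair (A, B), copy every non-unit production of B to A, then drop all unit productions.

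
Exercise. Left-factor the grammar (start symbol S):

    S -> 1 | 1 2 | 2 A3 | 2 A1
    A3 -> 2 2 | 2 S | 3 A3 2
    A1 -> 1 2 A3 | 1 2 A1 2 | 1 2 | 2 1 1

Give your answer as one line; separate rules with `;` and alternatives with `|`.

S -> 1 S' | 2 S''; A3 -> 3 A3 2 | 2 A3'; A1 -> 2 1 1 | 1 2 A1'; S' -> ε | 2; S'' -> A3 | A1; A3' -> 2 | S; A1' -> A3 | A1 2 | ε

S has alternatives sharing prefix '1': factor to S → 1 S' with S' → ε | 2.
S has alternatives sharing prefix '2': factor to S → 2 S'' with S'' → A3 | A1.
A3 has alternatives sharing prefix '2': factor to A3 → 2 A3' with A3' → 2 | S.
A1 has alternatives sharing prefix '1 2': factor to A1 → 1 2 A1' with A1' → A3 | A1 2 | ε.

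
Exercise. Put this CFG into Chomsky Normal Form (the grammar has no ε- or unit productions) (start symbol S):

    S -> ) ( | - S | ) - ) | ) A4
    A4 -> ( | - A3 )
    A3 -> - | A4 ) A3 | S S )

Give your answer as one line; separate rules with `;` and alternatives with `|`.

Introduce a nonterminal for each terminal appearing in a rule of length ≥ 2: X1 → ), X2 → (, X3 → -.
Binarize each right-hand side of length ≥ 3 by chaining fresh nonterminals (Y1, Y2, …): affected rules were S → X1 X3 X1; A4 → X3 A3 X1; A3 → A4 X1 A3; A3 → S S X1.

S -> X1 X2 | X3 S | X1 Y1 | X1 A4; A4 -> ( | X3 Y2; A3 -> - | A4 Y3 | S Y4; X1 -> ); X2 -> (; X3 -> -; Y1 -> X3 X1; Y2 -> A3 X1; Y3 -> X1 A3; Y4 -> S X1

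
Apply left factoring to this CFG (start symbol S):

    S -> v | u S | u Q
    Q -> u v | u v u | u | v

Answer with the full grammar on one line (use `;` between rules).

S has alternatives sharing prefix 'u': factor to S → u S' with S' → S | Q.
Q has alternatives sharing prefix 'u': factor to Q → u Q' with Q' → v | v u | ε.
Q' has alternatives sharing prefix 'v': factor to Q' → v Q'' with Q'' → ε | u.

S -> v | u S'; Q -> v | u Q'; S' -> S | Q; Q' -> ε | v Q''; Q'' -> ε | u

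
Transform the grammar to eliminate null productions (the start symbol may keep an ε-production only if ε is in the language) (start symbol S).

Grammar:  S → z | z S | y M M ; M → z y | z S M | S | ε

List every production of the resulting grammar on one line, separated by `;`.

S → z | z S | y M M | y M | y; M → z y | z S M | z S | S

Nullable set = {M}.
ε ∉ L(G), so no ε-production is kept.
For each production, add variants omitting each subset of nullable occurrences: S → y M M gives y M M | y M | y. M → z S M gives z S M | z S.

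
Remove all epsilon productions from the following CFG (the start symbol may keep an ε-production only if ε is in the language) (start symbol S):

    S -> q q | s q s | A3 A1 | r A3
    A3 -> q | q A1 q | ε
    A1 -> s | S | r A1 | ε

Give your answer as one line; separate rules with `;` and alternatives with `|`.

Nullable set = {A1, A3, S}.
ε ∈ L(G) since S is nullable, so keep S → ε.
Add the nullable-subset variants: S → A3 A1 gives A3 A1 | A3 | A1. S → r A3 gives r A3 | r. A3 → q A1 q gives q A1 q | q q. A1 → r A1 gives r A1 | r.

S -> q q | s q s | A3 A1 | A3 | A1 | r A3 | r | ε; A3 -> q | q A1 q | q q; A1 -> s | S | r A1 | r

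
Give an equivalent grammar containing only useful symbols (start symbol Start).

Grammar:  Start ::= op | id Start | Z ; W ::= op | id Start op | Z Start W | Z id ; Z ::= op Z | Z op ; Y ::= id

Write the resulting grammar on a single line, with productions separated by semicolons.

Generating nonterminals: {Start, W, Y}.
Reachable from Start after that: {Start}.
Removed useless symbols: {W, Y, Z} and every production mentioning them.

Start ::= op | id Start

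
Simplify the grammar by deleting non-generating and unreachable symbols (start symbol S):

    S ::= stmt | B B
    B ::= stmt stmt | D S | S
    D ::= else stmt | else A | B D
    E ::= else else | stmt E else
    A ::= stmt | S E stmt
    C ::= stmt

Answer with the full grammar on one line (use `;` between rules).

S ::= stmt | B B; B ::= stmt stmt | D S | S; D ::= else stmt | else A | B D; E ::= else else | stmt E else; A ::= stmt | S E stmt

Generating nonterminals: {A, B, C, D, E, S}.
Reachable from S after that: {A, B, D, E, S}.
Removed useless symbols: {C} and every production mentioning them.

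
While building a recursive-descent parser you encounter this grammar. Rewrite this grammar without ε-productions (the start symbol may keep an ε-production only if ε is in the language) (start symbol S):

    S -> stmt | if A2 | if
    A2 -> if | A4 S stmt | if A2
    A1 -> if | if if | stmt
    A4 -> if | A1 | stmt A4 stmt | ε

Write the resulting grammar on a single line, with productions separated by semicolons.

S -> stmt | if A2 | if; A2 -> if | A4 S stmt | S stmt | if A2; A1 -> if | if if | stmt; A4 -> if | A1 | stmt A4 stmt | stmt stmt

The nullable symbols are {A4}.
ε ∉ L(G), so no ε-production is kept.
Expand every rule over subsets of its nullable positions: A2 → A4 S stmt gives A4 S stmt | S stmt. A4 → stmt A4 stmt gives stmt A4 stmt | stmt stmt.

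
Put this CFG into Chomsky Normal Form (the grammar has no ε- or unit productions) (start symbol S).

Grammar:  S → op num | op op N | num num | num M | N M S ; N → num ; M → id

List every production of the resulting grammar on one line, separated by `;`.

S → X1 X2 | X1 Y1 | X2 X2 | X2 M | N Y2; N → num; M → id; X1 → op; X2 → num; Y1 → X1 N; Y2 → M S

Introduce a nonterminal for each terminal appearing in a rule of length ≥ 2: X1 → op, X2 → num.
Binarize each right-hand side of length ≥ 3 by chaining fresh nonterminals (Y1, Y2, …): affected rules were S → X1 X1 N; S → N M S.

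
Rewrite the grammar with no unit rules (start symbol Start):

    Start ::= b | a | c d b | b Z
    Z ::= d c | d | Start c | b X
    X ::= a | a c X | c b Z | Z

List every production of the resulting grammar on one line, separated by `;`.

Start ::= b | a | c d b | b Z; Z ::= d c | d | Start c | b X; X ::= d c | d | Start c | b X | a | a c X | c b Z

Unit pairs: X ⇒* {Z}.
For each unit pair (A, B), copy every non-unit production of B to A, then drop all unit productions.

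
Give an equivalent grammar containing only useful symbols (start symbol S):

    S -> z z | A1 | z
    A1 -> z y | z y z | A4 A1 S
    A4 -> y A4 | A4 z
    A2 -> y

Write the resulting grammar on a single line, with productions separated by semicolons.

S -> z z | A1 | z; A1 -> z y | z y z

Generating nonterminals: {A1, A2, S}.
Reachable from S after that: {A1, S}.
Removed useless symbols: {A2, A4} and every production mentioning them.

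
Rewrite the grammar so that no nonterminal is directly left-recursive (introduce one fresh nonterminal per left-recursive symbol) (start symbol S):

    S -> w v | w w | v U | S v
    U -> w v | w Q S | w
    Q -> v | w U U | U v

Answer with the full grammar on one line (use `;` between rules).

S is directly left-recursive.
For S: α = {v}, β = {w v, w w, v U}. Rewrite as S → β S' and S' → α S' | ε.

S -> w v S' | w w S' | v U S'; U -> w v | w Q S | w; Q -> v | w U U | U v; S' -> v S' | ε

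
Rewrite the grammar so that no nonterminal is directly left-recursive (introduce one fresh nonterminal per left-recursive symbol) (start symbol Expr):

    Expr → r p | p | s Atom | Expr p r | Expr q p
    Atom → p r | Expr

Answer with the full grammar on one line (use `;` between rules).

Expr → r p Expr1 | p Expr1 | s Atom Expr1; Atom → p r | Expr; Expr1 → p r Expr1 | q p Expr1 | eps

Left recursion appears on Expr.
For Expr: α = {p r, q p}, β = {r p, p, s Atom}. Rewrite as Expr → β Expr1 and Expr1 → α Expr1 | ε.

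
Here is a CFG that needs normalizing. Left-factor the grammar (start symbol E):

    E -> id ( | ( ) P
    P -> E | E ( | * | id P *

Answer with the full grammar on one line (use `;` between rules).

P has alternatives sharing prefix 'E': factor to P → E P' with P' → ε | (.

E -> id ( | ( ) P; P -> * | id P * | E P'; P' -> eps | (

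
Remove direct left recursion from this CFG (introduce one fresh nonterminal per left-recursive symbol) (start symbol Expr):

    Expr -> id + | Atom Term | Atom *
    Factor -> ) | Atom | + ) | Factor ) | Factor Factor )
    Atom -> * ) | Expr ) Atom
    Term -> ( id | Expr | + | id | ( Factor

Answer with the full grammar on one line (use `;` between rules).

Factor is directly left-recursive.
For Factor: α = {), Factor )}, β = {), Atom, + )}. Rewrite as Factor → β Factor1 and Factor1 → α Factor1 | ε.

Expr -> id + | Atom Term | Atom *; Factor -> ) Factor1 | Atom Factor1 | + ) Factor1; Atom -> * ) | Expr ) Atom; Term -> ( id | Expr | + | id | ( Factor; Factor1 -> ) Factor1 | Factor ) Factor1 | ε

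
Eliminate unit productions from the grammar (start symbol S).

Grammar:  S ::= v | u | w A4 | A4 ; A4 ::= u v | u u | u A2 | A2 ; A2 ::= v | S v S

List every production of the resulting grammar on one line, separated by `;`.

Unit pairs: A4 ⇒* {A2}; S ⇒* {A2, A4}.
Replace each nonterminal's rules with the union of the non-unit rules of every nonterminal it unit-derives.

S ::= u v | u u | u A2 | v | S v S | u | w A4; A4 ::= u v | u u | u A2 | v | S v S; A2 ::= v | S v S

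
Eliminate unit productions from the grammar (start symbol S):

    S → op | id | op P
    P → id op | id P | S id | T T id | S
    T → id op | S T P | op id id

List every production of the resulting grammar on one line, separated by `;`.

Unit pairs: P ⇒* {S}.
For every A with A ⇒* B via unit rules, add B's non-unit alternatives to A; then delete every rule of the form X → Y.

S → op | id | op P; P → op | id | op P | id op | id P | S id | T T id; T → id op | S T P | op id id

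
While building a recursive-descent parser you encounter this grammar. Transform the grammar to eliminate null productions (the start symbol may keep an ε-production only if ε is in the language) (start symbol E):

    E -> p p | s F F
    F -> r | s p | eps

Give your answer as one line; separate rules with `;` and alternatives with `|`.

E -> p p | s F F | s F | s; F -> r | s p

Nullable set = {F}.
ε ∉ L(G), so no ε-production is kept.
Expand every rule over subsets of its nullable positions: E → s F F gives s F F | s F | s.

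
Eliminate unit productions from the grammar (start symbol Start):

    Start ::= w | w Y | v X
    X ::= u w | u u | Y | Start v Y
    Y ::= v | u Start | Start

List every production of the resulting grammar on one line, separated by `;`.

Unit pairs: X ⇒* {Start, Y}; Y ⇒* {Start}.
For each unit pair (A, B), copy every non-unit production of B to A, then drop all unit productions.

Start ::= w | w Y | v X; X ::= w | w Y | v X | u w | u u | Start v Y | v | u Start; Y ::= w | w Y | v X | v | u Start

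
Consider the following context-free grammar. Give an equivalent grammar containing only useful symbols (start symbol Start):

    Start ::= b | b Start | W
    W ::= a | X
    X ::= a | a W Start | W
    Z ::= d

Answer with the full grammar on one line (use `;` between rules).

Generating nonterminals: {Start, W, X, Z}.
Reachable from Start after that: {Start, W, X}.
Removed useless symbols: {Z} and every production mentioning them.

Start ::= b | b Start | W; W ::= a | X; X ::= a | a W Start | W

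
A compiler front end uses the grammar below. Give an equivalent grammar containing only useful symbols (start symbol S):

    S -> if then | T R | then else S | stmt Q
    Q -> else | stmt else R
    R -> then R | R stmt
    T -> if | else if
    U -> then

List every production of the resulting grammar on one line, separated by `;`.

Generating nonterminals: {Q, S, T, U}.
Reachable from S after that: {Q, S}.
Removed useless symbols: {R, T, U} and every production mentioning them.

S -> if then | then else S | stmt Q; Q -> else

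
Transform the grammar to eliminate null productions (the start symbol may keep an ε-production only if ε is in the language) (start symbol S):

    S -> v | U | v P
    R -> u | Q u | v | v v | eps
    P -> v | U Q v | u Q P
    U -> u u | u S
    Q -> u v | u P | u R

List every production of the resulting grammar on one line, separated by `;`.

S -> v | U | v P; R -> u | Q u | v | v v; P -> v | U Q v | u Q P; U -> u u | u S; Q -> u v | u P | u R | u

The nullable symbols are {R}.
ε ∉ L(G), so no ε-production is kept.
Expand every rule over subsets of its nullable positions: Q → u R gives u R | u.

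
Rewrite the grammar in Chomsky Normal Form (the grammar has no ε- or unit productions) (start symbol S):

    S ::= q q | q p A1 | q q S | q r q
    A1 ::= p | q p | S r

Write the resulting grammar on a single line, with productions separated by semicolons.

Introduce a nonterminal for each terminal appearing in a rule of length ≥ 2: X1 → q, X2 → p, X3 → r.
Binarize each right-hand side of length ≥ 3 by chaining fresh nonterminals (Y1, Y2, …): affected rules were S → X1 X2 A1; S → X1 X1 S; S → X1 X3 X1.

S ::= X1 X1 | X1 Y1 | X1 Y2 | X1 Y3; A1 ::= p | X1 X2 | S X3; X1 ::= q; X2 ::= p; X3 ::= r; Y1 ::= X2 A1; Y2 ::= X1 S; Y3 ::= X3 X1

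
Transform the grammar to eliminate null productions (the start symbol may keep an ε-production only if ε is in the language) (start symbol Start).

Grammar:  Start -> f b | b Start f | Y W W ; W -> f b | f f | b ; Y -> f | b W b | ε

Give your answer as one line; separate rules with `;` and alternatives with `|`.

Nullable set = {Y}.
ε ∉ L(G), so no ε-production is kept.
Add the nullable-subset variants: Start → Y W W gives Y W W | W W.

Start -> f b | b Start f | Y W W | W W; W -> f b | f f | b; Y -> f | b W b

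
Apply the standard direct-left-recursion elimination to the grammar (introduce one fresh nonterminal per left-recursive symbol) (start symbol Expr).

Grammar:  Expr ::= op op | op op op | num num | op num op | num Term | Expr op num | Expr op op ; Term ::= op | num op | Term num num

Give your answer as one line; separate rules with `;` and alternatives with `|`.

Expr ::= op op Expr1 | op op op Expr1 | num num Expr1 | op num op Expr1 | num Term Expr1; Term ::= op Term1 | num op Term1; Expr1 ::= op num Expr1 | op op Expr1 | eps; Term1 ::= num num Term1 | eps

Directly left-recursive nonterminals: Expr, Term.
For Expr: α = {op num, op op}, β = {op op, op op op, num num, op num op, num Term}. Rewrite as Expr → β Expr1 and Expr1 → α Expr1 | ε.
For Term: α = {num num}, β = {op, num op}. Rewrite as Term → β Term1 and Term1 → α Term1 | ε.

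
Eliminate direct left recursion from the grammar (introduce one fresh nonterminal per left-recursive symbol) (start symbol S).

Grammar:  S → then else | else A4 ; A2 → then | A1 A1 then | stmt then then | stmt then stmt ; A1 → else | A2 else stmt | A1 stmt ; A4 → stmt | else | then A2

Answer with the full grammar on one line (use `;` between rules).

S → then else | else A4; A2 → then | A1 A1 then | stmt then then | stmt then stmt; A1 → else A1' | A2 else stmt A1'; A4 → stmt | else | then A2; A1' → stmt A1' | ε

A1 is directly left-recursive.
For A1: α = {stmt}, β = {else, A2 else stmt}. Rewrite as A1 → β A1' and A1' → α A1' | ε.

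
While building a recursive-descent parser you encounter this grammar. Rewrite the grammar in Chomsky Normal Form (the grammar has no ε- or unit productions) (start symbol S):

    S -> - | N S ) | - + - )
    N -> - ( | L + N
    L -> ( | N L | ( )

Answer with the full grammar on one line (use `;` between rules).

Introduce a nonterminal for each terminal appearing in a rule of length ≥ 2: X1 → ), X2 → -, X3 → +, X4 → (.
Binarize each right-hand side of length ≥ 3 by chaining fresh nonterminals (Y1, Y2, …): affected rules were S → N S X1; S → X2 X3 X2 X1; N → L X3 N.

S -> - | N Y1 | X2 Y2; N -> X2 X4 | L Y4; L -> ( | N L | X4 X1; X1 -> ); X2 -> -; X3 -> +; X4 -> (; Y1 -> S X1; Y2 -> X3 Y3; Y3 -> X2 X1; Y4 -> X3 N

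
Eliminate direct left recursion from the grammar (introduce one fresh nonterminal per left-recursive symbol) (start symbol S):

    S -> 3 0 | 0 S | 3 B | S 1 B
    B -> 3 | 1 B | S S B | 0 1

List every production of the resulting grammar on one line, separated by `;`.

Directly left-recursive nonterminal: S.
For S: α = {1 B}, β = {3 0, 0 S, 3 B}. Rewrite as S → β S' and S' → α S' | ε.

S -> 3 0 S' | 0 S S' | 3 B S'; B -> 3 | 1 B | S S B | 0 1; S' -> 1 B S' | eps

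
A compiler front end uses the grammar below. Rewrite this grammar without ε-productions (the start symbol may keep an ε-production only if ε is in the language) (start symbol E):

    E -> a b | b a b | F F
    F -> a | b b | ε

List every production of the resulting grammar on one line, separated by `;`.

E -> a b | b a b | F F | F | ε; F -> a | b b

Nullable set = {E, F}.
ε ∈ L(G) since E is nullable, so keep E → ε.
Add the nullable-subset variants: E → F F gives F F | F.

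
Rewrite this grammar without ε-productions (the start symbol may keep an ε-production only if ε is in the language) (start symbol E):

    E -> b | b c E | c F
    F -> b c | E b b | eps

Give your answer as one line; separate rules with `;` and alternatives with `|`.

E -> b | b c E | c F | c; F -> b c | E b b

The nullable symbols are {F}.
ε ∉ L(G), so no ε-production is kept.
For each production, add variants omitting each subset of nullable occurrences: E → c F gives c F | c.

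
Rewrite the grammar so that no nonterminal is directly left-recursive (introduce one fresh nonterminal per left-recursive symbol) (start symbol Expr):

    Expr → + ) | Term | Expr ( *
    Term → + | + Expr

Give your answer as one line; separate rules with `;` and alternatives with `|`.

Expr → + ) Expr1 | Term Expr1; Term → + | + Expr; Expr1 → ( * Expr1 | eps

Left recursion appears on Expr.
For Expr: α = {( *}, β = {+ ), Term}. Rewrite as Expr → β Expr1 and Expr1 → α Expr1 | ε.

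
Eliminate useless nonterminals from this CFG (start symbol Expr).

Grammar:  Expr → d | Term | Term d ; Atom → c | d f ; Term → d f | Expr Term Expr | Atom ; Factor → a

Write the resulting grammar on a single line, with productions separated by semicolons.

Generating nonterminals: {Atom, Expr, Factor, Term}.
Reachable from Expr after that: {Atom, Expr, Term}.
Removed useless symbols: {Factor} and every production mentioning them.

Expr → d | Term | Term d; Atom → c | d f; Term → d f | Expr Term Expr | Atom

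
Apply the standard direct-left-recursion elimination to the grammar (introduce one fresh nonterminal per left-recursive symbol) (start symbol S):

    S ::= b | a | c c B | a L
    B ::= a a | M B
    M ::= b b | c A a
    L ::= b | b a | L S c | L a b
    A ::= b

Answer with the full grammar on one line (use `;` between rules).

L is directly left-recursive.
For L: α = {S c, a b}, β = {b, b a}. Rewrite as L → β L' and L' → α L' | ε.

S ::= b | a | c c B | a L; B ::= a a | M B; M ::= b b | c A a; L ::= b L' | b a L'; A ::= b; L' ::= S c L' | a b L' | ε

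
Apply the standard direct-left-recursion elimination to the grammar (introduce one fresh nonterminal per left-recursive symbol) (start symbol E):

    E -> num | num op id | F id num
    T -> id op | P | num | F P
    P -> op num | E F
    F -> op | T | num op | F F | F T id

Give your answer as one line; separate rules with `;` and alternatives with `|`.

E -> num | num op id | F id num; T -> id op | P | num | F P; P -> op num | E F; F -> op F' | T F' | num op F'; F' -> F F' | T id F' | ε

Directly left-recursive nonterminal: F.
For F: α = {F, T id}, β = {op, T, num op}. Rewrite as F → β F' and F' → α F' | ε.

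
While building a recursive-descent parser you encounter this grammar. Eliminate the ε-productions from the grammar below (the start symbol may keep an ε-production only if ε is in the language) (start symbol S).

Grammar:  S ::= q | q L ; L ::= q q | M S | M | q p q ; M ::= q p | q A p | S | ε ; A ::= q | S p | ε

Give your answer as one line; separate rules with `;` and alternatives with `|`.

Nullable set = {A, L, M}.
ε ∉ L(G), so no ε-production is kept.
Add the nullable-subset variants: L → M S gives M S | S.

S ::= q | q L; L ::= q q | M S | S | M | q p q; M ::= q p | q A p | S; A ::= q | S p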